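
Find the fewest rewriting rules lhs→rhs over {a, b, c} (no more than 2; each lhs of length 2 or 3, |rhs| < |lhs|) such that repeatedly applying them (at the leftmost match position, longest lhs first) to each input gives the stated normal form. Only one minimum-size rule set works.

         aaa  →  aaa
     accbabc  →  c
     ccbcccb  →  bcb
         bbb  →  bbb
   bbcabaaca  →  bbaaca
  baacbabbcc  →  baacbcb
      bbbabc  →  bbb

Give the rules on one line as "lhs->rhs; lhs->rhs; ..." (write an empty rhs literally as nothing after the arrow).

  | aaa
  | accbabc => ababc => cabc => ccc => c
  | ccbcccb => bcccb => bcb
  | bbb

ab->c; cc->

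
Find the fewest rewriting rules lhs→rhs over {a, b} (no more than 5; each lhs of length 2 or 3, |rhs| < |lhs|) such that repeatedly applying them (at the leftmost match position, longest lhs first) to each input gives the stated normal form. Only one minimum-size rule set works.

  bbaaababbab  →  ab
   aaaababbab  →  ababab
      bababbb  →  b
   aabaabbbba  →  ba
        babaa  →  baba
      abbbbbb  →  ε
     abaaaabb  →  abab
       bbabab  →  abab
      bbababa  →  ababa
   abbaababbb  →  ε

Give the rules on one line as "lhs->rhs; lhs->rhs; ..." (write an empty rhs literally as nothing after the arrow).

  | bbaaababbab => aaababbab => abbabbab => abbab => ab
  | aaaababbab => abababbab => ababab
  | bababbb => babb => b
  | aabaabbbba => abaabbbba => ababbbba => abbba => ba

aa->a; aaa->ab; abb->; bb->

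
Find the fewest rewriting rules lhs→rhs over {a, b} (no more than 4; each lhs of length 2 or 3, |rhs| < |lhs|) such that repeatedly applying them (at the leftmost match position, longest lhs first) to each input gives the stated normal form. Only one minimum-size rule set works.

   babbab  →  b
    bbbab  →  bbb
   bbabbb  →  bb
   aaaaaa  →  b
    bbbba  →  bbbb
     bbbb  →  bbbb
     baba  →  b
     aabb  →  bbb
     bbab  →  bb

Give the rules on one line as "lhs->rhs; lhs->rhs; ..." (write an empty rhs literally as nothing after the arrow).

aa->b; ba->b; bab->ba

  | babbab => babab => baab => bab => ba => b
  | bbbab => bbba => bbb
  | bbabbb => bbabb => bbab => bba => bb
  | aaaaaa => baaaa => baaa => baa => ba => b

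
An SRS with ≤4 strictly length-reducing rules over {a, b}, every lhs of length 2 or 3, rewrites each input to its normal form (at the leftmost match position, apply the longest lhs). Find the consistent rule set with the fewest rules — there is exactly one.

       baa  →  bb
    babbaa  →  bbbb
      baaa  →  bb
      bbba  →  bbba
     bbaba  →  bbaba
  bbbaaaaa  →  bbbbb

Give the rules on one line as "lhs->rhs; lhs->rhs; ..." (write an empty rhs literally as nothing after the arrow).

aa->b; aaa->b; abb->bb

  | baa => bb
  | babbaa => bbbaa => bbbb
  | baaa => bb
  | bbba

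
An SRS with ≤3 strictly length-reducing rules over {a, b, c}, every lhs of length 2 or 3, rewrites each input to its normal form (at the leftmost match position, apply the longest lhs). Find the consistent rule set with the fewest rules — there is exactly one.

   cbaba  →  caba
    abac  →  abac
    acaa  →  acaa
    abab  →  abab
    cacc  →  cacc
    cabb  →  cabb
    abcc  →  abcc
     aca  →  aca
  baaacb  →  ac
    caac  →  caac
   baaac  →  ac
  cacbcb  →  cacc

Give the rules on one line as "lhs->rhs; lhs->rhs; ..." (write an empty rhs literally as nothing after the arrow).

baa->; cb->c

  | cbaba => caba
  | abac
  | acaa
  | abab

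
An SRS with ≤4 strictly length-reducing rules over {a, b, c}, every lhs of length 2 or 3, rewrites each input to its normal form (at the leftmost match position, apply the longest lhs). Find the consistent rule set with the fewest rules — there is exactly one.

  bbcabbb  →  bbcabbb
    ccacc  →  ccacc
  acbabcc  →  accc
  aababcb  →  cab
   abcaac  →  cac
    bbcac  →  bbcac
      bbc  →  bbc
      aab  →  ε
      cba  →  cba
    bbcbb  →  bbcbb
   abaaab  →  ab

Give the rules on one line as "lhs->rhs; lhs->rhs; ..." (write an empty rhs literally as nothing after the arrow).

  | bbcabbb
  | ccacc
  | acbabcc => accc
  | aababcb => abcb => cab

aa->a; aab->; abc->ca; bab->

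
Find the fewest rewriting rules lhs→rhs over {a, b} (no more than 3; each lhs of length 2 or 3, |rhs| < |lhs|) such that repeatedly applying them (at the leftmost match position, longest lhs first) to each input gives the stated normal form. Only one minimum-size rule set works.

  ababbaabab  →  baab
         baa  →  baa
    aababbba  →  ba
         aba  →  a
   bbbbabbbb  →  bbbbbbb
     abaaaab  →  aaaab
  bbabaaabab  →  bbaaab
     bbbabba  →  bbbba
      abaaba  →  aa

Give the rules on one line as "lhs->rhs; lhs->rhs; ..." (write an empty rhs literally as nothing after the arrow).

  | ababbaabab => abbaabab => baabab => baab
  | baa
  | aababbba => aabbba => abba => ba
  | aba => a

aba->a; abb->b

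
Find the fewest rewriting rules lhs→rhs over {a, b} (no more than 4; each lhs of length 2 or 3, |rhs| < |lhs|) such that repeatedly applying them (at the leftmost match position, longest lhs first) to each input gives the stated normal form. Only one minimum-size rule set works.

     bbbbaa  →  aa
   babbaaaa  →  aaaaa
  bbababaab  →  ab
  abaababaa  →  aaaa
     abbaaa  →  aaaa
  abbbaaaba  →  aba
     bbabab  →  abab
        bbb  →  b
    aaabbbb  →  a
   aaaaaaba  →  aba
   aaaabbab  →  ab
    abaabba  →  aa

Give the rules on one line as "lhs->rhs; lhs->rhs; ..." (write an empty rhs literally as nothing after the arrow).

aab->ab; baa->aa; bb->

  | bbbbaa => bbaa => aa
  | babbaaaa => baaaaa => aaaaa
  | bbababaab => ababaab => abaaab => aaaab => aaab => aab => ab
  | abaababaa => aaababaa => aababaa => ababaa => abaaa => aaaa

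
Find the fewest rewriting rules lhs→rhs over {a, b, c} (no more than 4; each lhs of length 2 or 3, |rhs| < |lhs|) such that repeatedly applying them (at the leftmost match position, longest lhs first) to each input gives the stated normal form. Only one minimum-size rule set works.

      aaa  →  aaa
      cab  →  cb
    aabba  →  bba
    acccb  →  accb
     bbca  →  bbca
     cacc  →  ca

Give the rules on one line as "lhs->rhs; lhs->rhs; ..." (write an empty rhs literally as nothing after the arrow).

  | aaa
  | cab => cb
  | aabba => abba => bba
  | acccb => accb

ab->b; cac->ca; ccc->cc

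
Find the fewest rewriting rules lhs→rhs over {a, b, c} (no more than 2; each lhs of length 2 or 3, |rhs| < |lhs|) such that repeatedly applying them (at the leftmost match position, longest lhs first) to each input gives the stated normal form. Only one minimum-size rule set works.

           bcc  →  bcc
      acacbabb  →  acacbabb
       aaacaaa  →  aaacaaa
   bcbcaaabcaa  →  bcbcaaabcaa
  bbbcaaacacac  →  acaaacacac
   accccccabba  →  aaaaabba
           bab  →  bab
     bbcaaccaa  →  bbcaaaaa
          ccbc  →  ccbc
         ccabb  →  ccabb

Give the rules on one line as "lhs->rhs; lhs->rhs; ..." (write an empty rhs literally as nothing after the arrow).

acc->aa; bbb->a

  | bcc
  | acacbabb
  | aaacaaa
  | bcbcaaabcaa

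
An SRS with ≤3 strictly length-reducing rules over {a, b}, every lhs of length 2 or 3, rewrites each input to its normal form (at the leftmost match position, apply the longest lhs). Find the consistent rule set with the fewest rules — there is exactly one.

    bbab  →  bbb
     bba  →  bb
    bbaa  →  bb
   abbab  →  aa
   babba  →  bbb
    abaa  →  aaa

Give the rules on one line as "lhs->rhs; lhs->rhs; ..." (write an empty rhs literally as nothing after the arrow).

ab->a; ba->b

  | bbab => bbb
  | bba => bb
  | bbaa => bba => bb
  | abbab => abab => aab => aa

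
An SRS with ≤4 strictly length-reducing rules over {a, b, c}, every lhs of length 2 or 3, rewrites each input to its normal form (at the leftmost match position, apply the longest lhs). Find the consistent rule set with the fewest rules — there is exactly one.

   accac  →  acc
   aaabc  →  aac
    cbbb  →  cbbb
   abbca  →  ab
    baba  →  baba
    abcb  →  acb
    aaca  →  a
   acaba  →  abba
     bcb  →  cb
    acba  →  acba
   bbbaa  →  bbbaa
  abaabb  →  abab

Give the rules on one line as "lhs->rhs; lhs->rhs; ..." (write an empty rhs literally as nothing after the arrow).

  | accac => acbc => acc
  | aaabc => aac
  | cbbb
  | abbca => abca => aca => ab

aab->a; bc->c; ca->b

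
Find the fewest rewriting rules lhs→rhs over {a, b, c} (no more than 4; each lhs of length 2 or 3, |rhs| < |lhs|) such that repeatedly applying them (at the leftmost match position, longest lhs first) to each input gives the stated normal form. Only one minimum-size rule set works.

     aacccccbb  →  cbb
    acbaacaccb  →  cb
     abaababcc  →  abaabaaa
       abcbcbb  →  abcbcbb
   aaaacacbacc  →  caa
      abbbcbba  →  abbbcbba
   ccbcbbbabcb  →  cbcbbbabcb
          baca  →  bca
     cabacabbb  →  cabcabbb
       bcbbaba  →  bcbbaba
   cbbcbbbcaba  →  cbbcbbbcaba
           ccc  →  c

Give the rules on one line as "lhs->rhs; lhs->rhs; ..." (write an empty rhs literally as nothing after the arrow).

  | aacccccbb => acccccbb => cccccbb => ccccbb => cccbb => ccbb => cbb
  | acbaacaccb => cbaacaccb => cbacaccb => cbcaccb => cbcccb => caacb => cacb => ccb => cb
  | abaababcc => abaabaaa
  | abcbcbb

ac->c; bcc->aa; cc->c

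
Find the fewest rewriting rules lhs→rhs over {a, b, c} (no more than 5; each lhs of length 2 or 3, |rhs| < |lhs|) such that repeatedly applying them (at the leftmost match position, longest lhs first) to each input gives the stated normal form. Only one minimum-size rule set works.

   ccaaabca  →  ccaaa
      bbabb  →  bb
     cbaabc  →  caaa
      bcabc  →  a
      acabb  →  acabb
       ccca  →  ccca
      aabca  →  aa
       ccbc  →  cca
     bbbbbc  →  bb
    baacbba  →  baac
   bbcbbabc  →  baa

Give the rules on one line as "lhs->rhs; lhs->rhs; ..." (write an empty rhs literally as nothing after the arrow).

  | ccaaabca => ccaaa
  | bbabb => bb
  | cbaabc => caabc => caaa
  | bcabc => bc => a

bba->; bc->a; bca->; cba->ca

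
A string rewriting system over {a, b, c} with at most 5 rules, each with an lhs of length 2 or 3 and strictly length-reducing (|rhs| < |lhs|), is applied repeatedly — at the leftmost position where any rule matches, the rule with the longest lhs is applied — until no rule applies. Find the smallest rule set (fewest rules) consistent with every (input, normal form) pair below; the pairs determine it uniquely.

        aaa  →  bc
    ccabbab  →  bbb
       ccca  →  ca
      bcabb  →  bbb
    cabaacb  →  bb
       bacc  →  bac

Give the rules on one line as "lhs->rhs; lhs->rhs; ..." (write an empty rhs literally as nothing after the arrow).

  | aaa => bc
  | ccabbab => cabbab => cbbab => bbab => bbb
  | ccca => cca => ca
  | bcabb => bcbb => bbb

aaa->bc; ab->b; cb->b; cc->c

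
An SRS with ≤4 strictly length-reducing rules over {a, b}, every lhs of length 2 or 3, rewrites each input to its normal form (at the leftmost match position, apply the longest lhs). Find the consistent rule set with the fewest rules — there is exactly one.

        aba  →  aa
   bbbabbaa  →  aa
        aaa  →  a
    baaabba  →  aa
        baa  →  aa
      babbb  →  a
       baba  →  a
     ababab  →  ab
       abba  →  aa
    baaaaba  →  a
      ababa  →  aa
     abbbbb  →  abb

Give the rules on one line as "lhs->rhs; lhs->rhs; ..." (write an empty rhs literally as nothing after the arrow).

  | aba => aa
  | bbbabbaa => baabbaa => aabbaa => aabaa => aaaa => aa
  | aaa => a
  | baaabba => aaabba => abba => aba => aa

aaa->a; ba->a; bab->b; bbb->ba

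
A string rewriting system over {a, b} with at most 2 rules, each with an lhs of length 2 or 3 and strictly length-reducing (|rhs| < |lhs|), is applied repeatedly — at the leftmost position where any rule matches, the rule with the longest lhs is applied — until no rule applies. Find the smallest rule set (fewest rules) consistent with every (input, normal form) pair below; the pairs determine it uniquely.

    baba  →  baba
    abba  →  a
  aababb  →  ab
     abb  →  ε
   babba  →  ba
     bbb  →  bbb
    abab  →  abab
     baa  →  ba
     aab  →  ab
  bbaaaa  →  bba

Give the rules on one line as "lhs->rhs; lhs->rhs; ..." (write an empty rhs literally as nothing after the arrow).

  | baba
  | abba => a
  | aababb => ababb => ab
  | abb => ε

aa->a; abb->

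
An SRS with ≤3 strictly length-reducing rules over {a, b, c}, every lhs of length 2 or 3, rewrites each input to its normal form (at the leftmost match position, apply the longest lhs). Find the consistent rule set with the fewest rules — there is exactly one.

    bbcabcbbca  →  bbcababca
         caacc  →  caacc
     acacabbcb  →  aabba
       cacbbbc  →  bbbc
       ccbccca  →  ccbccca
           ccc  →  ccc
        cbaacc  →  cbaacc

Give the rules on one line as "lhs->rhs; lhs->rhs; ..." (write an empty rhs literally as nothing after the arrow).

  | bbcabcbbca => bbcababca
  | caacc
  | acacabbcb => aabbcb => aabba
  | cacbbbc => bbbc

bcb->ba; cac->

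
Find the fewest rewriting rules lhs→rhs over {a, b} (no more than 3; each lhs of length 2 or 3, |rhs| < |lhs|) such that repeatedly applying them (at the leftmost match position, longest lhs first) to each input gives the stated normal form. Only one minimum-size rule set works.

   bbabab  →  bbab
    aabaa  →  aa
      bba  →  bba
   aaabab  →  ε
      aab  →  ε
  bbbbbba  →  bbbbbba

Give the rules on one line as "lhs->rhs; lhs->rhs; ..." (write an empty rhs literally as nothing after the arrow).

aab->; aba->a

  | bbabab => bbab
  | aabaa => aa
  | bba
  | aaabab => aab => ε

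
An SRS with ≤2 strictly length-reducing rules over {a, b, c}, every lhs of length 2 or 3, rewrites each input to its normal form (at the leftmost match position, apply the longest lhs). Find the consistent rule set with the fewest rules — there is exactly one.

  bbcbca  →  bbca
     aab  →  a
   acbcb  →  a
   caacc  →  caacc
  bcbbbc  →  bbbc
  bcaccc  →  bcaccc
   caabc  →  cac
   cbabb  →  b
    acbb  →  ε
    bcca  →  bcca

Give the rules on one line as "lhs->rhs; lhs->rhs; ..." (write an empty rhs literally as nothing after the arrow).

  | bbcbca => bbca
  | aab => a
  | acbcb => acb => a
  | caacc

ab->; cb->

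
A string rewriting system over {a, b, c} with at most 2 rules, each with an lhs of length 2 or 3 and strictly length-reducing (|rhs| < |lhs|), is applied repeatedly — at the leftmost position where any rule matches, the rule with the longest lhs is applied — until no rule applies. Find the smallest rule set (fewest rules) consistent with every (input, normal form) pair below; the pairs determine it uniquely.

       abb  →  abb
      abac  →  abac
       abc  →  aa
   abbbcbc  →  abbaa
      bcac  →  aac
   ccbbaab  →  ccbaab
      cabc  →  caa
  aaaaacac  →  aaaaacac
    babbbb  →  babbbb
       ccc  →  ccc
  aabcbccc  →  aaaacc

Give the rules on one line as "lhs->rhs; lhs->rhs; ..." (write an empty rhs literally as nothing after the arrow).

bc->a; cbb->cb

  | abb
  | abac
  | abc => aa
  | abbbcbc => abbabc => abbaa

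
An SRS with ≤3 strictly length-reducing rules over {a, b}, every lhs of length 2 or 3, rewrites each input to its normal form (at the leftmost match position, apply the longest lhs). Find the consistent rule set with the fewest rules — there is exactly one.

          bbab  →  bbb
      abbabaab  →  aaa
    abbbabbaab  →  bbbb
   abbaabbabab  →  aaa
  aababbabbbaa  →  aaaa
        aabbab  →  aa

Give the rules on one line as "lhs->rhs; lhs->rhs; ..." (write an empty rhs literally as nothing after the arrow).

ab->a; abb->; ba->b

  | bbab => bbb
  | abbabaab => abaab => aaab => aaa
  | abbbabbaab => babbaab => bbbaab => bbbab => bbbb
  | abbaabbabab => aabbabab => aabab => aaab => aaa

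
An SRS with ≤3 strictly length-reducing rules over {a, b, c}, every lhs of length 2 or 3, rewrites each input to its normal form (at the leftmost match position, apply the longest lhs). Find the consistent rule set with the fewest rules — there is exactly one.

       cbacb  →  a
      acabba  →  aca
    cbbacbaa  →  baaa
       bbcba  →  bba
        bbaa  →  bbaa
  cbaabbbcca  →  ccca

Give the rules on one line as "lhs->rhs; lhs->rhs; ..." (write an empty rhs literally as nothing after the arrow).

ab->c; cb->

  | cbacb => acb => a
  | acabba => accba => aca
  | cbbacbaa => bacbaa => baaa
  | bbcba => bba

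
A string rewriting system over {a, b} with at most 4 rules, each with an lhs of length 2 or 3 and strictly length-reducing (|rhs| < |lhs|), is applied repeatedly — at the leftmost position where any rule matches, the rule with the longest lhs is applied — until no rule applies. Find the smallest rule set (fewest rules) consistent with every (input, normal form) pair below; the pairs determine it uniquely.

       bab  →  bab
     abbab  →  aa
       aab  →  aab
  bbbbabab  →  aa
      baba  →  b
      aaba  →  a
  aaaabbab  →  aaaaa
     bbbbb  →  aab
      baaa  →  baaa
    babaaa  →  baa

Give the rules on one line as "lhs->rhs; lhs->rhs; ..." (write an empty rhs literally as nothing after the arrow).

aba->; bb->a; bba->b

  | bab
  | abbab => abb => aa
  | aab
  | bbbbabab => abbabab => abbab => abb => aa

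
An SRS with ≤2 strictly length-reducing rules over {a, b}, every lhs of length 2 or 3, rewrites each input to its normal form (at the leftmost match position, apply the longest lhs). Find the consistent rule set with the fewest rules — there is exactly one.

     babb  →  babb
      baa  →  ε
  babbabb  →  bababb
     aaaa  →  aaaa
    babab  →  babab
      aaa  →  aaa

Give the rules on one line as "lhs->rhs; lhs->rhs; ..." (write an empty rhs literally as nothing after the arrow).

baa->; bba->ba

  | babb
  | baa => ε
  | babbabb => bababb
  | aaaa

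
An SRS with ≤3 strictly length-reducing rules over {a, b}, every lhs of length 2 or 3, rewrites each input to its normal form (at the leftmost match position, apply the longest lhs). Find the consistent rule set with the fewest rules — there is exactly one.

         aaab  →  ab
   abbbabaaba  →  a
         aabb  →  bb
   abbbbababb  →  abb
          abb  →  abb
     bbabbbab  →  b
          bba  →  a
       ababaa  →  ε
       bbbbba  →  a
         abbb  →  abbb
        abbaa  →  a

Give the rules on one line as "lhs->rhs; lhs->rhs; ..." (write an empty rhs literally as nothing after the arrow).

  | aaab => ab
  | abbbabaaba => abbabaaba => ababaaba => aabaaba => baaba => aaba => ba => a
  | aabb => bb
  | abbbbababb => abbbababb => abbababb => abababb => aababb => babb => abb

aa->; ba->a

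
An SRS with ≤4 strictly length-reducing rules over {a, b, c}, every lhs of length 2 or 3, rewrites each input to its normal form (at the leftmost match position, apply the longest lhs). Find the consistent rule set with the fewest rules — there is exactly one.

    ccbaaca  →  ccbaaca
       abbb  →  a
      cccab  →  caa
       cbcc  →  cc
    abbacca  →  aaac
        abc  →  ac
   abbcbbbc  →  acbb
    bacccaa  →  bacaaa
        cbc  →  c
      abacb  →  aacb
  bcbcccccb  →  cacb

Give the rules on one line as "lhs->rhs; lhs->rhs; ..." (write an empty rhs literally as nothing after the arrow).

ab->a; bc->; cca->ac; ccc->ca

  | ccbaaca
  | abbb => abb => ab => a
  | cccab => caab => caa
  | cbcc => cc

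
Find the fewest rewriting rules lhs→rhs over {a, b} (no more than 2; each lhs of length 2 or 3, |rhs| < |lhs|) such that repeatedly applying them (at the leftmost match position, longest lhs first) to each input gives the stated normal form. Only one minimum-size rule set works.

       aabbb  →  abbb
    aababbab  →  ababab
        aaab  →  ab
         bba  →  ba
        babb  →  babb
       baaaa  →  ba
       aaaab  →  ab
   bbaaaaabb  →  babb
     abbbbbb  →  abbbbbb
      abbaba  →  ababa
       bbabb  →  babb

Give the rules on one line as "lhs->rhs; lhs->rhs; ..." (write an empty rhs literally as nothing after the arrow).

aa->a; bba->ba

  | aabbb => abbb
  | aababbab => ababbab => ababab
  | aaab => aab => ab
  | bba => ba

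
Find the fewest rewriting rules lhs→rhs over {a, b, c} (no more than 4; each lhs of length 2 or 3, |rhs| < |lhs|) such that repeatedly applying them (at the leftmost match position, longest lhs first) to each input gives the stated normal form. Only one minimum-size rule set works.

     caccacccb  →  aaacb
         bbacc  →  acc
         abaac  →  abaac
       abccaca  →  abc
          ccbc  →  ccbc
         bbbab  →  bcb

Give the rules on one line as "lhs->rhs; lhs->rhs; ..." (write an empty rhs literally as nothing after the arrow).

  | caccacccb => accacccb => acacccb => aacccb => aaacb
  | bbacc => cacc => acc
  | abaac
  | abccaca => abcaca => abcca => abca => abc

bba->ca; bca->bc; ca->a; ccc->ac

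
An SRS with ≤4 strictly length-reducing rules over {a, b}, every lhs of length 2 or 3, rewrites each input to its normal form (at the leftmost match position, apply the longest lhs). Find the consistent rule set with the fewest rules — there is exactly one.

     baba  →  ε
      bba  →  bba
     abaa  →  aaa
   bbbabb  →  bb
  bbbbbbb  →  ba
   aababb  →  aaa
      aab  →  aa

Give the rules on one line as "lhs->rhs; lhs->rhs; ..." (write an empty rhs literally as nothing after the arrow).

  | baba => baa => ε
  | bba
  | abaa => aaa
  | bbbabb => baabb => bb

ab->a; baa->; bbb->ba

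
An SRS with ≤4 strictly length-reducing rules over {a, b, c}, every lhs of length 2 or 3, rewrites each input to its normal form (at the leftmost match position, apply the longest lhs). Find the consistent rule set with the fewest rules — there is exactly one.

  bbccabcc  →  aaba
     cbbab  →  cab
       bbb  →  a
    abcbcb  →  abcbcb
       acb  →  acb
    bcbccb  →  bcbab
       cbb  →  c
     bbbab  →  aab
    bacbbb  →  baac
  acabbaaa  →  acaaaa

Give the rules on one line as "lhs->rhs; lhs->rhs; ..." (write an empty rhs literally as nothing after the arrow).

bb->; bbb->cc; cc->a

  | bbccabcc => ccabcc => aabcc => aaba
  | cbbab => cab
  | bbb => cc => a
  | abcbcb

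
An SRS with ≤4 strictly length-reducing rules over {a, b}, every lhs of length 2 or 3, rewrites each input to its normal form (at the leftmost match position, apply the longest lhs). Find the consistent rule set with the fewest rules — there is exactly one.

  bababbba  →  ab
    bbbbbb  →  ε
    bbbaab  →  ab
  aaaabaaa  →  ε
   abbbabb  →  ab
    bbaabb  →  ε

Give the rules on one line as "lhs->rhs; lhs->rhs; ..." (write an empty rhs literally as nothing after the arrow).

aa->; ba->b; baa->a; bb->

  | bababbba => bbabbba => abbba => aba => ab
  | bbbbbb => bbbb => bb => ε
  | bbbaab => baab => ab
  | aaaabaaa => aabaaa => baaa => aa => ε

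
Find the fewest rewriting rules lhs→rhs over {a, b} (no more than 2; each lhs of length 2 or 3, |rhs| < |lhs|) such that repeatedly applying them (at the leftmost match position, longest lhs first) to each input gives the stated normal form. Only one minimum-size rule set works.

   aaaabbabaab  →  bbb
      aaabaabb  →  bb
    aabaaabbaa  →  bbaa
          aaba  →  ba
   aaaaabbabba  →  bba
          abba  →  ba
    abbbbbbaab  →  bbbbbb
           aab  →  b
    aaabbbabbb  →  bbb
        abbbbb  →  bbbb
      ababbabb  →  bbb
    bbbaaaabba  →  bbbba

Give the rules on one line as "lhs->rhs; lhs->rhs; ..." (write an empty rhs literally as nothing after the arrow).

  | aaaabbabaab => aaababaab => aababaab => ababaab => babaab => bbaab => bbab => bbb
  | aaabaabb => aabaabb => abaabb => baabb => bab => bb
  | aabaaabbaa => abaaabbaa => baaabbaa => baabaa => babaa => bbaa
  | aaba => aba => ba

ab->b; abb->b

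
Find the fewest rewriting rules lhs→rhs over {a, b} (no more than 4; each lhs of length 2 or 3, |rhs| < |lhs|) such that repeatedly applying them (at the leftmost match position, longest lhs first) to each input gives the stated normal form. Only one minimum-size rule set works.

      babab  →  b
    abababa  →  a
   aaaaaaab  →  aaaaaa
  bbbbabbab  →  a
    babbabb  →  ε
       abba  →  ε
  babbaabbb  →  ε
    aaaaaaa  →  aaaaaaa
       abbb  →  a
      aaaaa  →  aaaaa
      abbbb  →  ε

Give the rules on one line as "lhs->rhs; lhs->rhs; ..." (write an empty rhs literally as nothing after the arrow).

  | babab => bab => b
  | abababa => ababa => aba => a
  | aaaaaaab => aaaaaa
  | bbbbabbab => abbabbab => babbab => bbab => aab => a

ab->; ba->; bb->a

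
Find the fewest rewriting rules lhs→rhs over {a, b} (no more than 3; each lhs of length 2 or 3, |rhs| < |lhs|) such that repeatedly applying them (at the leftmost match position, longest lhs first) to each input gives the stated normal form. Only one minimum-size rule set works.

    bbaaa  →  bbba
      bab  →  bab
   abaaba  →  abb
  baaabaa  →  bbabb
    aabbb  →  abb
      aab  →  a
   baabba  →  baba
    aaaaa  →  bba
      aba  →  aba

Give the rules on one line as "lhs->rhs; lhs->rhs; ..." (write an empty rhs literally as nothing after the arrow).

aa->b; aab->a

  | bbaaa => bbba
  | bab
  | abaaba => abaa => abb
  | baaabaa => bbabaa => bbabb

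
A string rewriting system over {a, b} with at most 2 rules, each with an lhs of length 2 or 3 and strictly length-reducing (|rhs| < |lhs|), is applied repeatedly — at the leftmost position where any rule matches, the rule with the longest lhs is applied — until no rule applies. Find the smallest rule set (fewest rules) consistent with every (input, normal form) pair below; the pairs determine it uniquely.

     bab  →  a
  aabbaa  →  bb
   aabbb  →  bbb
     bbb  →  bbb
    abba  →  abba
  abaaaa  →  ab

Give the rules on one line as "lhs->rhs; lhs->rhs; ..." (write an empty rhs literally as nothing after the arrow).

aa->; bab->a

  | bab => a
  | aabbaa => bbaa => bb
  | aabbb => bbb
  | bbb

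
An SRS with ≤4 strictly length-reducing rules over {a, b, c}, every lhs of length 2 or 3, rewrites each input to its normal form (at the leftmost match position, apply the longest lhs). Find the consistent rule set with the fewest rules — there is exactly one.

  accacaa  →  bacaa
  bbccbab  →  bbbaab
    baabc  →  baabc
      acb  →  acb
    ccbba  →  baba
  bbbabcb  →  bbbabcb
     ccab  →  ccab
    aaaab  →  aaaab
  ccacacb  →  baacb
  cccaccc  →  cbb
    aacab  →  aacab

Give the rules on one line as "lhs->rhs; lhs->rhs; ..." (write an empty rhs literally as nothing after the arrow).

  | accacaa => bacaa
  | bbccbab => bbbaab
  | baabc
  | acb

acc->b; cac->cb; ccb->ba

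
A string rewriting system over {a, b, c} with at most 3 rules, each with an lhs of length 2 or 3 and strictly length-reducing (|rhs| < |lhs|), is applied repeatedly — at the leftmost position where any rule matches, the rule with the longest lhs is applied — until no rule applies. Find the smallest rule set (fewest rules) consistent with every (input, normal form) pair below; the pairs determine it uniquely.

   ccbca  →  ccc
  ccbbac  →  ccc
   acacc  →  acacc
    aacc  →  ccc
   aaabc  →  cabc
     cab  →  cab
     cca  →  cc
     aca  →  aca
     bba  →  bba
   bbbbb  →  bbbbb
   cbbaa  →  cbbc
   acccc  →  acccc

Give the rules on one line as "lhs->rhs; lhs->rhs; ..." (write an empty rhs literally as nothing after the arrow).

aa->c; cca->cc; ccb->cc

  | ccbca => ccca => ccc
  | ccbbac => ccbac => ccac => ccc
  | acacc
  | aacc => ccc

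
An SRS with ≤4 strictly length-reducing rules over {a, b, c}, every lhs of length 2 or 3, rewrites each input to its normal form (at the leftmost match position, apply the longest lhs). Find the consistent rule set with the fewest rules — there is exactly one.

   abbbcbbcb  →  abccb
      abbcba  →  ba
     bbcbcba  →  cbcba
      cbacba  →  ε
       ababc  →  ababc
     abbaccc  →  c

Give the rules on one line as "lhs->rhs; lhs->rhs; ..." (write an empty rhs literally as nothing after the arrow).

ac->; bb->; ca->

  | abbbcbbcb => abcbbcb => abccb
  | abbcba => acba => ba
  | bbcbcba => cbcba
  | cbacba => cbba => ca => ε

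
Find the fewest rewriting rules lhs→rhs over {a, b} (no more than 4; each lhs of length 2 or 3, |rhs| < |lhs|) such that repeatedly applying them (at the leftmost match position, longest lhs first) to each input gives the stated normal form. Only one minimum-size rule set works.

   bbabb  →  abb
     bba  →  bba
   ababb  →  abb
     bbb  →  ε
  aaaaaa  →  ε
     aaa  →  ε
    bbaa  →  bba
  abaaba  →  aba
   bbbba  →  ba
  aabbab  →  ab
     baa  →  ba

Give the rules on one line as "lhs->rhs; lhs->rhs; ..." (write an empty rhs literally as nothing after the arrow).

aa->a; aaa->; bab->ab; bbb->

  | bbabb => babb => abb
  | bba
  | ababb => aabb => abb
  | bbb => ε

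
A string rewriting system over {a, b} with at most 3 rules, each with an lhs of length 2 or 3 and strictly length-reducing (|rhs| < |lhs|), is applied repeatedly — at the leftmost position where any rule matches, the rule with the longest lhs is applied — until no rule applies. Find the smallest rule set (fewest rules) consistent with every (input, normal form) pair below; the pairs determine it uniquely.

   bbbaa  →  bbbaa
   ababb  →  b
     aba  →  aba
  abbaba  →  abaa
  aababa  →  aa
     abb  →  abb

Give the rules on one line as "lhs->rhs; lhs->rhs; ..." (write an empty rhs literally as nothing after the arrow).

  | bbbaa
  | ababb => aab => b
  | aba
  | abbaba => abaa

aab->b; bab->a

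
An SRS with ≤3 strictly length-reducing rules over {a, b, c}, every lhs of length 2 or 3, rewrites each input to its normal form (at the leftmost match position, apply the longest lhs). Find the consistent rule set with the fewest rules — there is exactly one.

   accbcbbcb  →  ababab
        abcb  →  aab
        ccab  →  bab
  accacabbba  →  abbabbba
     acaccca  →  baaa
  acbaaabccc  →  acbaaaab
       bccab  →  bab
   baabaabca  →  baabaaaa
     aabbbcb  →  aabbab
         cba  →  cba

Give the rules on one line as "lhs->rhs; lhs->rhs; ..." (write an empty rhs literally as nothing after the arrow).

  | accbcbbcb => abbcbbcb => ababbcb => ababab
  | abcb => aab
  | ccab => bab
  | accacabbba => abacabbba => abbabbba

aca->ba; bc->a; cc->b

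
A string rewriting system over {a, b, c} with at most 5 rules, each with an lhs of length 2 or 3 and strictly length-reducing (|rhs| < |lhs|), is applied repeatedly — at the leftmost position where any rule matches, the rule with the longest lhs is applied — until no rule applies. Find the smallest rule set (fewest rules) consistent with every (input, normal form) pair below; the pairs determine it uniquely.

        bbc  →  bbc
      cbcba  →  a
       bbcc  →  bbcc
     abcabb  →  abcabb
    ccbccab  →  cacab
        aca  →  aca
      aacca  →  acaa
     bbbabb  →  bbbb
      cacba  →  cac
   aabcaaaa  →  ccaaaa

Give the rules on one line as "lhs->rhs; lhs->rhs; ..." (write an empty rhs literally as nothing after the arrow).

  | bbc
  | cbcba => aba => a
  | bbcc
  | abcabb

aab->c; acc->ca; ba->; cbc->a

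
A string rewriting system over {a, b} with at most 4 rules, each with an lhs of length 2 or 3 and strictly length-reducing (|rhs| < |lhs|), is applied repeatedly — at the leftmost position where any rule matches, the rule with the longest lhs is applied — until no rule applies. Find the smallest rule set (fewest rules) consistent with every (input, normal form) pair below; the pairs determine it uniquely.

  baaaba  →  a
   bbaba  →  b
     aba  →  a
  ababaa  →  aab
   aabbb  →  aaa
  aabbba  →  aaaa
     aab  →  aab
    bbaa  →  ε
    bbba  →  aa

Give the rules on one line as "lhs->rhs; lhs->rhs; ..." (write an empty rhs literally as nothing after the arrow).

  | baaaba => ababa => aba => a
  | bbaba => bba => b
  | aba => a
  | ababaa => abaa => aab

ba->; baa->ab; bba->b; bbb->a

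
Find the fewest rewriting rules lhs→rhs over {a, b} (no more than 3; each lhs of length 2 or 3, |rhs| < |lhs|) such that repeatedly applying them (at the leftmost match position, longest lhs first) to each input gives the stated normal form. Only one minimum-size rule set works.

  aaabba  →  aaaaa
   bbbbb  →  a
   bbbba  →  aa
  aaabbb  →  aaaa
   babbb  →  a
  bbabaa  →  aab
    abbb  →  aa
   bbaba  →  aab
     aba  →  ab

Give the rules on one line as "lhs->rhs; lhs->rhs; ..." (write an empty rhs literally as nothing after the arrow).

ba->b; bb->a; bbb->bb

  | aaabba => aaaaa
  | bbbbb => bbbb => bbb => bb => a
  | bbbba => bbba => bba => aa
  | aaabbb => aaabb => aaaa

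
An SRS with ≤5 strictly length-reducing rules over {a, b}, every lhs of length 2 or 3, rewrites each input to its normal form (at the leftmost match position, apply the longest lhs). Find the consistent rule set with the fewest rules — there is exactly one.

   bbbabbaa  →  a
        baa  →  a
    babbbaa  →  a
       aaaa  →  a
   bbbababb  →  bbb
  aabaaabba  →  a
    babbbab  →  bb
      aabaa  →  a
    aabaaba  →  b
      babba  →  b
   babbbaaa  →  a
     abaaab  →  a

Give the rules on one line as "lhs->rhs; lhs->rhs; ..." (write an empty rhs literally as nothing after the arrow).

  | bbbabbaa => bbabbaa => babbaa => abbaa => abaa => aaa => ba => a
  | baa => ab => a
  | babbbaa => abbbaa => abbaa => abaa => aaa => ba => a
  | aaaa => baa => ab => a

aa->b; ab->a; ba->a; baa->ab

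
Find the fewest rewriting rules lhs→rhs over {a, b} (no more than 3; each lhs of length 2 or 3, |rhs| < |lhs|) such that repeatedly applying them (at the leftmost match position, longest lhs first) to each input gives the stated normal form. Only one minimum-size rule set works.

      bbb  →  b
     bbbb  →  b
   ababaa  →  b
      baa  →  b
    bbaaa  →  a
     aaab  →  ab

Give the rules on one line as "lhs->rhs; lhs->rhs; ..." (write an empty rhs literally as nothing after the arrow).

  | bbb => bb => b
  | bbbb => bbb => bb => b
  | ababaa => aabaa => bbaa => baa => aa => b
  | baa => aa => b

aa->b; ba->a; bb->b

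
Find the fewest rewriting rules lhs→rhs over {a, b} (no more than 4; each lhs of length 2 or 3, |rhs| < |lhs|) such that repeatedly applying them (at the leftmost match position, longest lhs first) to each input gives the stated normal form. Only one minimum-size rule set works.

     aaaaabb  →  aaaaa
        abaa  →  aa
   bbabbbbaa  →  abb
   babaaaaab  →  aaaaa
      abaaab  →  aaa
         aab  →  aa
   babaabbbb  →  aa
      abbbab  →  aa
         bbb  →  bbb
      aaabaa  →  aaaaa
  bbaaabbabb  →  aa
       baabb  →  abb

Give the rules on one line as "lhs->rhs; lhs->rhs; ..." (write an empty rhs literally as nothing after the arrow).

aab->aa; ba->; bab->ab

  | aaaaabb => aaaaab => aaaaa
  | abaa => aa
  | bbabbbbaa => babbbbaa => abbbbaa => abbba => abb
  | babaaaaab => abaaaaab => aaaaab => aaaaa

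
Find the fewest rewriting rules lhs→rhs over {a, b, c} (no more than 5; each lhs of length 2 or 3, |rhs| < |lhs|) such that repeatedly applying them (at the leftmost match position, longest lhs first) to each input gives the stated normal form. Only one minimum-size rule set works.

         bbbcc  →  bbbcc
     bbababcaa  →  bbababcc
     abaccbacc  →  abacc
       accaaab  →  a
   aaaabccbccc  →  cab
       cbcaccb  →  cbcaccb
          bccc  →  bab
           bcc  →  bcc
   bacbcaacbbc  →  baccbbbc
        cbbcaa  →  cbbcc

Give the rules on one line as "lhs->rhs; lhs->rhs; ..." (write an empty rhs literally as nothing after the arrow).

aa->c; aab->a; cba->cc; ccc->ab

  | bbbcc
  | bbababcaa => bbababcc
  | abaccbacc => abaccccc => abaabcc => abacc
  | accaaab => acccab => aabab => aab => a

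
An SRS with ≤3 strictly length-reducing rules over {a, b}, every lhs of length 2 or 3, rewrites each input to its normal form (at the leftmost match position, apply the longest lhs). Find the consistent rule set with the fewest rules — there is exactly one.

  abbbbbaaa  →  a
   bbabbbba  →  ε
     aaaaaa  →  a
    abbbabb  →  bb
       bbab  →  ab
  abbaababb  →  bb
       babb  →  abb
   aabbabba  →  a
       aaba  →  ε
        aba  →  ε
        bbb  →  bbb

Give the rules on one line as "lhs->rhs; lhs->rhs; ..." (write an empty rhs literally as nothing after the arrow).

  | abbbbbaaa => abbbbaaa => abbbaaa => abbaaa => abaaa => aa => a
  | bbabbbba => babbbba => abbbba => abbba => abba => aba => ε
  | aaaaaa => aaaaa => aaaa => aaa => aa => a
  | abbbabb => abbabb => ababb => bb

aa->a; aba->; ba->a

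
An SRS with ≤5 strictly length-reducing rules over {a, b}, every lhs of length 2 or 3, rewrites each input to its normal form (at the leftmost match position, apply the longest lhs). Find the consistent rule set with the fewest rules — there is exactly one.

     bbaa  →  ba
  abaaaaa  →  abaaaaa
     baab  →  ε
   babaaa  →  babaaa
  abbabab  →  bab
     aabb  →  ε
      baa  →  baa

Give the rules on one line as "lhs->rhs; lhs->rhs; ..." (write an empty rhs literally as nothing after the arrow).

  | bbaa => ba
  | abaaaaa
  | baab => bb => ε
  | babaaa

aab->b; abb->a; bb->; bba->b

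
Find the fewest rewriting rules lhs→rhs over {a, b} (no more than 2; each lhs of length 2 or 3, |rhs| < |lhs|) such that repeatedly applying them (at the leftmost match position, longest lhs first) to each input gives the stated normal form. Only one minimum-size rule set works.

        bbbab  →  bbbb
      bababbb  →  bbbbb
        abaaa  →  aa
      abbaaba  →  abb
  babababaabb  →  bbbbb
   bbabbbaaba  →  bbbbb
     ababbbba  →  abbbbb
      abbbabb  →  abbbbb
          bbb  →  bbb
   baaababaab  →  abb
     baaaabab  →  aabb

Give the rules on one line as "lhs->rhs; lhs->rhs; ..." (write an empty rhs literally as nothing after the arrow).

  | bbbab => bbbb
  | bababbb => bbabbb => bbbbb
  | abaaa => aa
  | abbaaba => abba => abb

ba->b; baa->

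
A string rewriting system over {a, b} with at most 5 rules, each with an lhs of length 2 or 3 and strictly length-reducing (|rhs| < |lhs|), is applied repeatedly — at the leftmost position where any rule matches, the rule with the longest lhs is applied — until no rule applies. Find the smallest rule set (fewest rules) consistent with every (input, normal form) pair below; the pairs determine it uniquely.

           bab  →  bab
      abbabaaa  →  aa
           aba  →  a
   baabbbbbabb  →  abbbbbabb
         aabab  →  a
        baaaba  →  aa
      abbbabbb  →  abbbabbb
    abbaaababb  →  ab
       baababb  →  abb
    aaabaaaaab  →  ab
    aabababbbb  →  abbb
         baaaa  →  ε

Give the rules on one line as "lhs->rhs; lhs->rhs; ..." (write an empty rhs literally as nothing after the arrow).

  | bab
  | abbabaaa => abbaaa => abaa => aa
  | aba => a
  | baabbbbbabb => abbbbbabb

aaa->; aab->a; aba->a; baa->a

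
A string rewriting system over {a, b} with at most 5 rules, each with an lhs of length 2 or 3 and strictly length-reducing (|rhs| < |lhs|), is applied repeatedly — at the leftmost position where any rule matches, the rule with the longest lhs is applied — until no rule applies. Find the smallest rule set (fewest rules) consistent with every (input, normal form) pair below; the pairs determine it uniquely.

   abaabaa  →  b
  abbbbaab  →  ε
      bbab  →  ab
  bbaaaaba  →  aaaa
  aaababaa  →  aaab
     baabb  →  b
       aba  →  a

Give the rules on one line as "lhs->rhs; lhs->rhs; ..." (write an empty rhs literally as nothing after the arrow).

abb->b; ba->; baa->b; bb->

  | abaabaa => abbaa => baa => b
  | abbbbaab => bbbaab => baab => bb => ε
  | bbab => ab
  | bbaaaaba => aaaaba => aaaa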